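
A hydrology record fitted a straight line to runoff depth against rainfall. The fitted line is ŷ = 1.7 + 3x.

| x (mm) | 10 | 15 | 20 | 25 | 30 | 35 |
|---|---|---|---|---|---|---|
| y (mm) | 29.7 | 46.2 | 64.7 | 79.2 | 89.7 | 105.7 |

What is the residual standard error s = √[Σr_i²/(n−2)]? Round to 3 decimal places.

s = 2.475

x=10: ŷ = 1.7 + 3·10 = 31.7; r = 29.7 − 31.7 = -2
x=15: ŷ = 1.7 + 3·15 = 46.7; r = 46.2 − 46.7 = -0.5
x=20: ŷ = 1.7 + 3·20 = 61.7; r = 64.7 − 61.7 = 3
x=25: ŷ = 1.7 + 3·25 = 76.7; r = 79.2 − 76.7 = 2.5
x=30: ŷ = 1.7 + 3·30 = 91.7; r = 89.7 − 91.7 = -2
x=35: ŷ = 1.7 + 3·35 = 106.7; r = 105.7 − 106.7 = -1
SSE = 4 + 0.25 + 9 + 6.25 + 4 + 1 = 24.5
s = √(24.5/4) = √6.125 ≈ 2.475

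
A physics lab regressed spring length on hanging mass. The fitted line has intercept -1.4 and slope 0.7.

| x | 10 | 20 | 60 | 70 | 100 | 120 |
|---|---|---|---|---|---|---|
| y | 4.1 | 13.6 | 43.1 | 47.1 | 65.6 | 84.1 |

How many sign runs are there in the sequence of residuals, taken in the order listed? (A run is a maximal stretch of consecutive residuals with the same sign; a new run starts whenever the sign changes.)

x=10: ŷ = -1.4 + 0.7·10 = 5.6; r = 4.1 − 5.6 = -1.5
x=20: ŷ = -1.4 + 0.7·20 = 12.6; r = 13.6 − 12.6 = 1
x=60: ŷ = -1.4 + 0.7·60 = 40.6; r = 43.1 − 40.6 = 2.5
x=70: ŷ = -1.4 + 0.7·70 = 47.6; r = 47.1 − 47.6 = -0.5
x=100: ŷ = -1.4 + 0.7·100 = 68.6; r = 65.6 − 68.6 = -3
x=120: ŷ = -1.4 + 0.7·120 = 82.6; r = 84.1 − 82.6 = 1.5
Signs: − + + − − +
Runs: −×1, +×2, −×2, +×1 → 4

4 runs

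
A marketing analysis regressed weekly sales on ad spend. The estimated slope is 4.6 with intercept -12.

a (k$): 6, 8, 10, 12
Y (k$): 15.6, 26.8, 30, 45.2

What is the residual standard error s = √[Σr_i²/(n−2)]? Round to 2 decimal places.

s = 3.46

a=6: ŷ = -12 + 4.6·6 = 15.6; r = 15.6 − 15.6 = 0
a=8: ŷ = -12 + 4.6·8 = 24.8; r = 26.8 − 24.8 = 2
a=10: ŷ = -12 + 4.6·10 = 34; r = 30 − 34 = -4
a=12: ŷ = -12 + 4.6·12 = 43.2; r = 45.2 − 43.2 = 2
SSE = 0 + 4 + 16 + 4 = 24
s = √(24/2) = √12 ≈ 3.46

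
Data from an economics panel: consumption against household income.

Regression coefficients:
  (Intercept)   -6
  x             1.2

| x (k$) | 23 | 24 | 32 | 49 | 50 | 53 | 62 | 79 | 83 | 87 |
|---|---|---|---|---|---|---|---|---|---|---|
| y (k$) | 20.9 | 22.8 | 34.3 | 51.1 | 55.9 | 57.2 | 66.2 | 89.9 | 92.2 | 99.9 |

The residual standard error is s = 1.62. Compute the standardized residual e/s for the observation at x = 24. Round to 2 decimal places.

ŷ = -6 + 1.2·24 = 22.8
e = 22.8 − 22.8 = 0
e/s = 0 / 1.62 = 0.00

0.00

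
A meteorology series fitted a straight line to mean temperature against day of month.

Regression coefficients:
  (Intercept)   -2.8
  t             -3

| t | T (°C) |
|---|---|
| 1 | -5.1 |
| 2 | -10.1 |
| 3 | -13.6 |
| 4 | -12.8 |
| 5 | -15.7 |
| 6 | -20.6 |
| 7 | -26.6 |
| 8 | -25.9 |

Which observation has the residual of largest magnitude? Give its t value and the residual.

t = 7, e = -2.8

t=1: ŷ = -2.8 − 3·1 = -5.8; e = -5.1 − (-5.8) = 0.7
t=2: ŷ = -2.8 − 3·2 = -8.8; e = -10.1 − (-8.8) = -1.3
t=3: ŷ = -2.8 − 3·3 = -11.8; e = -13.6 − (-11.8) = -1.8
t=4: ŷ = -2.8 − 3·4 = -14.8; e = -12.8 − (-14.8) = 2
t=5: ŷ = -2.8 − 3·5 = -17.8; e = -15.7 − (-17.8) = 2.1
t=6: ŷ = -2.8 − 3·6 = -20.8; e = -20.6 − (-20.8) = 0.2
t=7: ŷ = -2.8 − 3·7 = -23.8; e = -26.6 − (-23.8) = -2.8
t=8: ŷ = -2.8 − 3·8 = -26.8; e = -25.9 − (-26.8) = 0.9
Largest |e| is 2.8 at t = 7, residual -2.8.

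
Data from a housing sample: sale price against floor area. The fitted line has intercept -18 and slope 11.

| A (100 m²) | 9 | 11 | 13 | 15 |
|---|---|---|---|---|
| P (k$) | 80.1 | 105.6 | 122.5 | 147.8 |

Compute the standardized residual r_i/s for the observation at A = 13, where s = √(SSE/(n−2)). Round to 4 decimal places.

A=9: ŷ = -18 + 11·9 = 81; r = 80.1 − 81 = -0.9
A=11: ŷ = -18 + 11·11 = 103; r = 105.6 − 103 = 2.6
A=13: ŷ = -18 + 11·13 = 125; r = 122.5 − 125 = -2.5
A=15: ŷ = -18 + 11·15 = 147; r = 147.8 − 147 = 0.8
SSE = 0.81 + 6.76 + 6.25 + 0.64 = 14.46
s = √(14.46/2) = 2.68887
r/s = -2.5 / 2.68887 = -0.9298

-0.9298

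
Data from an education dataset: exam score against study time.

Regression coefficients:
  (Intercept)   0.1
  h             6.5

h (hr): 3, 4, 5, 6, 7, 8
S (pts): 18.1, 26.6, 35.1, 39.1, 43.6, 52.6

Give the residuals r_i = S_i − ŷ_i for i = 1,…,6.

h=3: ŷ = 0.1 + 6.5·3 = 19.6; r = 18.1 − 19.6 = -1.5
h=4: ŷ = 0.1 + 6.5·4 = 26.1; r = 26.6 − 26.1 = 0.5
h=5: ŷ = 0.1 + 6.5·5 = 32.6; r = 35.1 − 32.6 = 2.5
h=6: ŷ = 0.1 + 6.5·6 = 39.1; r = 39.1 − 39.1 = 0
h=7: ŷ = 0.1 + 6.5·7 = 45.6; r = 43.6 − 45.6 = -2
h=8: ŷ = 0.1 + 6.5·8 = 52.1; r = 52.6 − 52.1 = 0.5

-1.5, 0.5, 2.5, 0, -2, 0.5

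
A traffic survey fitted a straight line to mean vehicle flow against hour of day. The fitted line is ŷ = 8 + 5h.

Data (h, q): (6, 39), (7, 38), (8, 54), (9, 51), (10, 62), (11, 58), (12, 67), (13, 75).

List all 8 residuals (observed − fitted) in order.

1, -5, 6, -2, 4, -5, -1, 2

h=6: ŷ = 8 + 5·6 = 38; e = 39 − 38 = 1
h=7: ŷ = 8 + 5·7 = 43; e = 38 − 43 = -5
h=8: ŷ = 8 + 5·8 = 48; e = 54 − 48 = 6
h=9: ŷ = 8 + 5·9 = 53; e = 51 − 53 = -2
h=10: ŷ = 8 + 5·10 = 58; e = 62 − 58 = 4
h=11: ŷ = 8 + 5·11 = 63; e = 58 − 63 = -5
h=12: ŷ = 8 + 5·12 = 68; e = 67 − 68 = -1
h=13: ŷ = 8 + 5·13 = 73; e = 75 − 73 = 2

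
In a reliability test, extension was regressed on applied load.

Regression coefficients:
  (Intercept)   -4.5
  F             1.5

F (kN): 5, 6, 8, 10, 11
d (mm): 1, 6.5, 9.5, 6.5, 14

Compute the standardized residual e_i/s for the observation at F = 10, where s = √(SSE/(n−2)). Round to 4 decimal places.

-1.2247

F=5: ŷ = -4.5 + 1.5·5 = 3; e = 1 − 3 = -2
F=6: ŷ = -4.5 + 1.5·6 = 4.5; e = 6.5 − 4.5 = 2
F=8: ŷ = -4.5 + 1.5·8 = 7.5; e = 9.5 − 7.5 = 2
F=10: ŷ = -4.5 + 1.5·10 = 10.5; e = 6.5 − 10.5 = -4
F=11: ŷ = -4.5 + 1.5·11 = 12; e = 14 − 12 = 2
SSE = 4 + 4 + 4 + 16 + 4 = 32
s = √(32/3) = 3.26599
e/s = -4 / 3.26599 = -1.2247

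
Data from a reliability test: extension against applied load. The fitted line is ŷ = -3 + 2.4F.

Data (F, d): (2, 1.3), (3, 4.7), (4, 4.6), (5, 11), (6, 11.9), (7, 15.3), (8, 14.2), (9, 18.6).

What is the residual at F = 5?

ŷ = -3 + 2.4·5 = 9
e = 11 − 9 = 2

e = 2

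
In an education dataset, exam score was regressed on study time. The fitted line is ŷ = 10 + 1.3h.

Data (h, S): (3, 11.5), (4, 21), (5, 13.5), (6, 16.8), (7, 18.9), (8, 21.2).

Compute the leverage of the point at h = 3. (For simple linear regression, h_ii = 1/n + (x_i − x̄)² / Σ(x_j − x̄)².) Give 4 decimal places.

h = 0.5238

h̄ = (3 + 4 + 5 + 6 + 7 + 8)/6 = 5.5
Σ(h − h̄)² = 6.25 + 2.25 + 0.25 + 0.25 + 2.25 + 6.25 = 17.5
h = 1/6 + (-2.5)²/17.5 = 0.166667 + 0.357143 = 0.5238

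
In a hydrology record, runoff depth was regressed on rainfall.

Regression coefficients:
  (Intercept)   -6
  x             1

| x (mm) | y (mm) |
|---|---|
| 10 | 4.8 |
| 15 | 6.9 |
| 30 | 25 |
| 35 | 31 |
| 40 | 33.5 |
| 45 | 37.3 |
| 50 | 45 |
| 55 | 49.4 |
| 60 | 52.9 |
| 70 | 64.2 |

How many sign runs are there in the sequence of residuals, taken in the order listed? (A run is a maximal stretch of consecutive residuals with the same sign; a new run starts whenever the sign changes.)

x=10: ŷ = -6 + 10 = 4; e = 4.8 − 4 = 0.8
x=15: ŷ = -6 + 15 = 9; e = 6.9 − 9 = -2.1
x=30: ŷ = -6 + 30 = 24; e = 25 − 24 = 1
x=35: ŷ = -6 + 35 = 29; e = 31 − 29 = 2
x=40: ŷ = -6 + 40 = 34; e = 33.5 − 34 = -0.5
x=45: ŷ = -6 + 45 = 39; e = 37.3 − 39 = -1.7
x=50: ŷ = -6 + 50 = 44; e = 45 − 44 = 1
x=55: ŷ = -6 + 55 = 49; e = 49.4 − 49 = 0.4
x=60: ŷ = -6 + 60 = 54; e = 52.9 − 54 = -1.1
x=70: ŷ = -6 + 70 = 64; e = 64.2 − 64 = 0.2
Signs: + − + + − − + + − +
Runs: +×1, −×1, +×2, −×2, +×2, −×1, +×1 → 7

7 runs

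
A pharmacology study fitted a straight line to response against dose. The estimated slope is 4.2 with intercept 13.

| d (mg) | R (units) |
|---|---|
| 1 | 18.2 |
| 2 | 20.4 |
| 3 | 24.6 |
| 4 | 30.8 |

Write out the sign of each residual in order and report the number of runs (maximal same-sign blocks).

3 runs

d=1: R̂ = 13 + 4.2·1 = 17.2; e = 18.2 − 17.2 = 1
d=2: R̂ = 13 + 4.2·2 = 21.4; e = 20.4 − 21.4 = -1
d=3: R̂ = 13 + 4.2·3 = 25.6; e = 24.6 − 25.6 = -1
d=4: R̂ = 13 + 4.2·4 = 29.8; e = 30.8 − 29.8 = 1
Signs: + − − +
Runs: +×1, −×2, +×1 → 3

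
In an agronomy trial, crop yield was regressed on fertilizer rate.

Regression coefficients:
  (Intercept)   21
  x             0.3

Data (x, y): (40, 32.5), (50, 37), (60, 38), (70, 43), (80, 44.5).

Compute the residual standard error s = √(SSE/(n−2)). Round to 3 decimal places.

x=40: ŷ = 21 + 0.3·40 = 33; e = 32.5 − 33 = -0.5
x=50: ŷ = 21 + 0.3·50 = 36; e = 37 − 36 = 1
x=60: ŷ = 21 + 0.3·60 = 39; e = 38 − 39 = -1
x=70: ŷ = 21 + 0.3·70 = 42; e = 43 − 42 = 1
x=80: ŷ = 21 + 0.3·80 = 45; e = 44.5 − 45 = -0.5
SSE = 0.25 + 1 + 1 + 1 + 0.25 = 3.5
s = √(3.5/3) = √1.16667 ≈ 1.080

s = 1.080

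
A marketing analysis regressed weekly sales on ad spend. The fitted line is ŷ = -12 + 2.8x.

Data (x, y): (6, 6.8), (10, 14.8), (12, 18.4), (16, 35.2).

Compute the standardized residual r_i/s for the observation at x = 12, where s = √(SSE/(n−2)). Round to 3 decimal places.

-0.977

x=6: ŷ = -12 + 2.8·6 = 4.8; r = 6.8 − 4.8 = 2
x=10: ŷ = -12 + 2.8·10 = 16; r = 14.8 − 16 = -1.2
x=12: ŷ = -12 + 2.8·12 = 21.6; r = 18.4 − 21.6 = -3.2
x=16: ŷ = -12 + 2.8·16 = 32.8; r = 35.2 − 32.8 = 2.4
SSE = 4 + 1.44 + 10.24 + 5.76 = 21.44
s = √(21.44/2) = 3.27414
r/s = -3.2 / 3.27414 = -0.977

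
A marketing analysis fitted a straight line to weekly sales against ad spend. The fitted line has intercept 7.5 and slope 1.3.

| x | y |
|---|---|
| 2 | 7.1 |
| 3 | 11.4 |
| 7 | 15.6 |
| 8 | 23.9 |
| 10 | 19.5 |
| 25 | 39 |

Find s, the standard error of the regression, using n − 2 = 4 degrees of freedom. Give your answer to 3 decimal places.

s = 3.464

x=2: ŷ = 7.5 + 1.3·2 = 10.1; e = 7.1 − 10.1 = -3
x=3: ŷ = 7.5 + 1.3·3 = 11.4; e = 11.4 − 11.4 = 0
x=7: ŷ = 7.5 + 1.3·7 = 16.6; e = 15.6 − 16.6 = -1
x=8: ŷ = 7.5 + 1.3·8 = 17.9; e = 23.9 − 17.9 = 6
x=10: ŷ = 7.5 + 1.3·10 = 20.5; e = 19.5 − 20.5 = -1
x=25: ŷ = 7.5 + 1.3·25 = 40; e = 39 − 40 = -1
SSE = 9 + 0 + 1 + 36 + 1 + 1 = 48
s = √(48/4) = √12 ≈ 3.464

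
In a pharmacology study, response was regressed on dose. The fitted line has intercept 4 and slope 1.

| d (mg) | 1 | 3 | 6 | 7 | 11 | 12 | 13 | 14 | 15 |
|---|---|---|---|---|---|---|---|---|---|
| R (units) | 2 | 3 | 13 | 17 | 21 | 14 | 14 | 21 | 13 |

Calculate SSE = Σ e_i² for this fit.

d=1: R̂ = 4 + 1 = 5; e = 2 − 5 = -3
d=3: R̂ = 4 + 3 = 7; e = 3 − 7 = -4
d=6: R̂ = 4 + 6 = 10; e = 13 − 10 = 3
d=7: R̂ = 4 + 7 = 11; e = 17 − 11 = 6
d=11: R̂ = 4 + 11 = 15; e = 21 − 15 = 6
d=12: R̂ = 4 + 12 = 16; e = 14 − 16 = -2
d=13: R̂ = 4 + 13 = 17; e = 14 − 17 = -3
d=14: R̂ = 4 + 14 = 18; e = 21 − 18 = 3
d=15: R̂ = 4 + 15 = 19; e = 13 − 19 = -6
SSE = 9 + 16 + 9 + 36 + 36 + 4 + 9 + 9 + 36 = 164

SSE = 164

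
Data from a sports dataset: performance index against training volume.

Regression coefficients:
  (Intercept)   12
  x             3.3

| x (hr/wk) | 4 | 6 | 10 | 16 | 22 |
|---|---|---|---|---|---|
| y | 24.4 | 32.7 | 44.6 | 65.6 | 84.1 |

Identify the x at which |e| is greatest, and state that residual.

x = 6, e = 0.9

x=4: ŷ = 12 + 3.3·4 = 25.2; e = 24.4 − 25.2 = -0.8
x=6: ŷ = 12 + 3.3·6 = 31.8; e = 32.7 − 31.8 = 0.9
x=10: ŷ = 12 + 3.3·10 = 45; e = 44.6 − 45 = -0.4
x=16: ŷ = 12 + 3.3·16 = 64.8; e = 65.6 − 64.8 = 0.8
x=22: ŷ = 12 + 3.3·22 = 84.6; e = 84.1 − 84.6 = -0.5
Largest |e| is 0.9 at x = 6, residual 0.9.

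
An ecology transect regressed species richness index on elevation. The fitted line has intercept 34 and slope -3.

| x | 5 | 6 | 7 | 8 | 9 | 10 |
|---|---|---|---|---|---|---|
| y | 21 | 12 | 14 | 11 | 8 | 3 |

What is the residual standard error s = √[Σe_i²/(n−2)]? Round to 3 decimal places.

x=5: ŷ = 34 − 3·5 = 19; e = 21 − 19 = 2
x=6: ŷ = 34 − 3·6 = 16; e = 12 − 16 = -4
x=7: ŷ = 34 − 3·7 = 13; e = 14 − 13 = 1
x=8: ŷ = 34 − 3·8 = 10; e = 11 − 10 = 1
x=9: ŷ = 34 − 3·9 = 7; e = 8 − 7 = 1
x=10: ŷ = 34 − 3·10 = 4; e = 3 − 4 = -1
SSE = 4 + 16 + 1 + 1 + 1 + 1 = 24
s = √(24/4) = √6 ≈ 2.449

s = 2.449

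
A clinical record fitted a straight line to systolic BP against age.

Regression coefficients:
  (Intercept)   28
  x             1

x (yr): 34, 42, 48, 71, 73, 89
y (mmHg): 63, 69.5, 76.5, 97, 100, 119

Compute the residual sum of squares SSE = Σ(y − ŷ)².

x=34: ŷ = 28 + 34 = 62; e = 63 − 62 = 1
x=42: ŷ = 28 + 42 = 70; e = 69.5 − 70 = -0.5
x=48: ŷ = 28 + 48 = 76; e = 76.5 − 76 = 0.5
x=71: ŷ = 28 + 71 = 99; e = 97 − 99 = -2
x=73: ŷ = 28 + 73 = 101; e = 100 − 101 = -1
x=89: ŷ = 28 + 89 = 117; e = 119 − 117 = 2
SSE = 1 + 0.25 + 0.25 + 4 + 1 + 4 = 10.5

SSE = 10.5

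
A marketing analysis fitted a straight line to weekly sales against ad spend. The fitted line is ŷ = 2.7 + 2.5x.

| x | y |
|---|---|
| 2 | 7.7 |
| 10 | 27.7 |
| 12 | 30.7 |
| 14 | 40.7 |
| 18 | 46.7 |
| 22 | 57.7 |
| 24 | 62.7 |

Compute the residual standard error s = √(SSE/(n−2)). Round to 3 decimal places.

s = 1.673

x=2: ŷ = 2.7 + 2.5·2 = 7.7; e = 7.7 − 7.7 = 0
x=10: ŷ = 2.7 + 2.5·10 = 27.7; e = 27.7 − 27.7 = 0
x=12: ŷ = 2.7 + 2.5·12 = 32.7; e = 30.7 − 32.7 = -2
x=14: ŷ = 2.7 + 2.5·14 = 37.7; e = 40.7 − 37.7 = 3
x=18: ŷ = 2.7 + 2.5·18 = 47.7; e = 46.7 − 47.7 = -1
x=22: ŷ = 2.7 + 2.5·22 = 57.7; e = 57.7 − 57.7 = 0
x=24: ŷ = 2.7 + 2.5·24 = 62.7; e = 62.7 − 62.7 = 0
SSE = 0 + 0 + 4 + 9 + 1 + 0 + 0 = 14
s = √(14/5) = √2.8 ≈ 1.673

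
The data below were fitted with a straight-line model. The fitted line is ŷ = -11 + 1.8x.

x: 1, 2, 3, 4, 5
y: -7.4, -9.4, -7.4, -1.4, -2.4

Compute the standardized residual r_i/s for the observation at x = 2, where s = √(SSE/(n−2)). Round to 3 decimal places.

x=1: ŷ = -11 + 1.8·1 = -9.2; r = -7.4 − (-9.2) = 1.8
x=2: ŷ = -11 + 1.8·2 = -7.4; r = -9.4 − (-7.4) = -2
x=3: ŷ = -11 + 1.8·3 = -5.6; r = -7.4 − (-5.6) = -1.8
x=4: ŷ = -11 + 1.8·4 = -3.8; r = -1.4 − (-3.8) = 2.4
x=5: ŷ = -11 + 1.8·5 = -2; r = -2.4 − (-2) = -0.4
SSE = 3.24 + 4 + 3.24 + 5.76 + 0.16 = 16.4
s = √(16.4/3) = 2.33809
r/s = -2 / 2.33809 = -0.855

-0.855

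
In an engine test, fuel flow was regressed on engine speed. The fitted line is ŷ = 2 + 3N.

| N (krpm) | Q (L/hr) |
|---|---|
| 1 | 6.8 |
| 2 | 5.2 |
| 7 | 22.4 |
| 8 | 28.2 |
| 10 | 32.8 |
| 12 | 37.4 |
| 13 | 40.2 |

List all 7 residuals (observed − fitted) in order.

N=1: ŷ = 2 + 3·1 = 5; e = 6.8 − 5 = 1.8
N=2: ŷ = 2 + 3·2 = 8; e = 5.2 − 8 = -2.8
N=7: ŷ = 2 + 3·7 = 23; e = 22.4 − 23 = -0.6
N=8: ŷ = 2 + 3·8 = 26; e = 28.2 − 26 = 2.2
N=10: ŷ = 2 + 3·10 = 32; e = 32.8 − 32 = 0.8
N=12: ŷ = 2 + 3·12 = 38; e = 37.4 − 38 = -0.6
N=13: ŷ = 2 + 3·13 = 41; e = 40.2 − 41 = -0.8

1.8, -2.8, -0.6, 2.2, 0.8, -0.6, -0.8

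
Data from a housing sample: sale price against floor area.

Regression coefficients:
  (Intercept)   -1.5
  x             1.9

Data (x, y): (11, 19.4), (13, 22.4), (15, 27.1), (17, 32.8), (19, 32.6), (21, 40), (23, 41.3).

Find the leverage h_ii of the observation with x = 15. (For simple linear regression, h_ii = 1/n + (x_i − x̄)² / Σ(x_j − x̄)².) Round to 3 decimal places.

h = 0.179

x̄ = (11 + 13 + 15 + 17 + 19 + 21 + 23)/7 = 17
Σ(x − x̄)² = 36 + 16 + 4 + 0 + 4 + 16 + 36 = 112
h = 1/7 + (-2)²/112 = 0.142857 + 0.0357143 = 0.179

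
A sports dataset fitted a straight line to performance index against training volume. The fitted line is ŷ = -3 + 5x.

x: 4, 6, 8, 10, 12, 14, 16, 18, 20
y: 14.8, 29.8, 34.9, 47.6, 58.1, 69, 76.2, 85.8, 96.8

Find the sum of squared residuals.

x=4: ŷ = -3 + 5·4 = 17; r = 14.8 − 17 = -2.2
x=6: ŷ = -3 + 5·6 = 27; r = 29.8 − 27 = 2.8
x=8: ŷ = -3 + 5·8 = 37; r = 34.9 − 37 = -2.1
x=10: ŷ = -3 + 5·10 = 47; r = 47.6 − 47 = 0.6
x=12: ŷ = -3 + 5·12 = 57; r = 58.1 − 57 = 1.1
x=14: ŷ = -3 + 5·14 = 67; r = 69 − 67 = 2
x=16: ŷ = -3 + 5·16 = 77; r = 76.2 − 77 = -0.8
x=18: ŷ = -3 + 5·18 = 87; r = 85.8 − 87 = -1.2
x=20: ŷ = -3 + 5·20 = 97; r = 96.8 − 97 = -0.2
SSE = 4.84 + 7.84 + 4.41 + 0.36 + 1.21 + 4 + 0.64 + 1.44 + 0.04 = 24.78

SSE = 24.78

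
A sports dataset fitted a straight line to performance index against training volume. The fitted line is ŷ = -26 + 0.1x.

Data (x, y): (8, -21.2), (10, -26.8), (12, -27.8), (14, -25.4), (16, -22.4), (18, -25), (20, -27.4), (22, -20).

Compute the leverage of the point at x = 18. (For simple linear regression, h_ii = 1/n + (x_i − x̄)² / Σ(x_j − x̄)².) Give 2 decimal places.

x̄ = (8 + 10 + 12 + 14 + 16 + 18 + 20 + 22)/8 = 15
Σ(x − x̄)² = 49 + 25 + 9 + 1 + 1 + 9 + 25 + 49 = 168
h = 1/8 + (3)²/168 = 0.125 + 0.0535714 = 0.18

h = 0.18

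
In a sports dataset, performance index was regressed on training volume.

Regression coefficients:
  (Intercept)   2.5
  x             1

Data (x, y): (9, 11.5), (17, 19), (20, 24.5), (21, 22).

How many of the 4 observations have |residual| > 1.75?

1

x=9: ŷ = 2.5 + 9 = 11.5; e = 11.5 − 11.5 = 0
x=17: ŷ = 2.5 + 17 = 19.5; e = 19 − 19.5 = -0.5
x=20: ŷ = 2.5 + 20 = 22.5; e = 24.5 − 22.5 = 2
x=21: ŷ = 2.5 + 21 = 23.5; e = 22 − 23.5 = -1.5
|e| > 1.75: x=20 (|e|=2) → 1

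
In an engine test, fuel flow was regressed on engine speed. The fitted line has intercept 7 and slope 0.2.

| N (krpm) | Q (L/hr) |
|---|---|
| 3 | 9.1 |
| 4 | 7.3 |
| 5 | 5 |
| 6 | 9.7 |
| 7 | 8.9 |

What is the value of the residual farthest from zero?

N=3: Q̂ = 7 + 0.2·3 = 7.6; e = 9.1 − 7.6 = 1.5
N=4: Q̂ = 7 + 0.2·4 = 7.8; e = 7.3 − 7.8 = -0.5
N=5: Q̂ = 7 + 0.2·5 = 8; e = 5 − 8 = -3
N=6: Q̂ = 7 + 0.2·6 = 8.2; e = 9.7 − 8.2 = 1.5
N=7: Q̂ = 7 + 0.2·7 = 8.4; e = 8.9 − 8.4 = 0.5
Largest |e| is 3 at N = 5, residual -3.

e = -3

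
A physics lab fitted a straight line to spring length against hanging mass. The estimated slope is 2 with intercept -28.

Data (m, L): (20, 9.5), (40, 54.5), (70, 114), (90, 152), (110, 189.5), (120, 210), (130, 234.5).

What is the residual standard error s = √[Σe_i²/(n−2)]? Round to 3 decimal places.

s = 2.569

m=20: ŷ = -28 + 2·20 = 12; e = 9.5 − 12 = -2.5
m=40: ŷ = -28 + 2·40 = 52; e = 54.5 − 52 = 2.5
m=70: ŷ = -28 + 2·70 = 112; e = 114 − 112 = 2
m=90: ŷ = -28 + 2·90 = 152; e = 152 − 152 = 0
m=110: ŷ = -28 + 2·110 = 192; e = 189.5 − 192 = -2.5
m=120: ŷ = -28 + 2·120 = 212; e = 210 − 212 = -2
m=130: ŷ = -28 + 2·130 = 232; e = 234.5 − 232 = 2.5
SSE = 6.25 + 6.25 + 4 + 0 + 6.25 + 4 + 6.25 = 33
s = √(33/5) = √6.6 ≈ 2.569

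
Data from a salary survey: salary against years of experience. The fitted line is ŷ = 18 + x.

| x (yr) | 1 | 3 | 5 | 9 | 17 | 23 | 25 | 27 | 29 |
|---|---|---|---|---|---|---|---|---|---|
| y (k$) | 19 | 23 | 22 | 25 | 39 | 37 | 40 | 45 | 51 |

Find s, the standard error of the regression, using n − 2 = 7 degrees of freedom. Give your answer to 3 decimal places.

x=1: ŷ = 18 + 1 = 19; r = 19 − 19 = 0
x=3: ŷ = 18 + 3 = 21; r = 23 − 21 = 2
x=5: ŷ = 18 + 5 = 23; r = 22 − 23 = -1
x=9: ŷ = 18 + 9 = 27; r = 25 − 27 = -2
x=17: ŷ = 18 + 17 = 35; r = 39 − 35 = 4
x=23: ŷ = 18 + 23 = 41; r = 37 − 41 = -4
x=25: ŷ = 18 + 25 = 43; r = 40 − 43 = -3
x=27: ŷ = 18 + 27 = 45; r = 45 − 45 = 0
x=29: ŷ = 18 + 29 = 47; r = 51 − 47 = 4
SSE = 0 + 4 + 1 + 4 + 16 + 16 + 9 + 0 + 16 = 66
s = √(66/7) = √9.42857 ≈ 3.071

s = 3.071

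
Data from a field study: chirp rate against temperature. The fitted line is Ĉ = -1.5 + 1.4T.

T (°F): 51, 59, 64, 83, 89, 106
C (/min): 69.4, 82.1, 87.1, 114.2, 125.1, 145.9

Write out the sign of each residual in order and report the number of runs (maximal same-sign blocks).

T=51: Ĉ = -1.5 + 1.4·51 = 69.9; r = 69.4 − 69.9 = -0.5
T=59: Ĉ = -1.5 + 1.4·59 = 81.1; r = 82.1 − 81.1 = 1
T=64: Ĉ = -1.5 + 1.4·64 = 88.1; r = 87.1 − 88.1 = -1
T=83: Ĉ = -1.5 + 1.4·83 = 114.7; r = 114.2 − 114.7 = -0.5
T=89: Ĉ = -1.5 + 1.4·89 = 123.1; r = 125.1 − 123.1 = 2
T=106: Ĉ = -1.5 + 1.4·106 = 146.9; r = 145.9 − 146.9 = -1
Signs: − + − − + −
Runs: −×1, +×1, −×2, +×1, −×1 → 5

5 runs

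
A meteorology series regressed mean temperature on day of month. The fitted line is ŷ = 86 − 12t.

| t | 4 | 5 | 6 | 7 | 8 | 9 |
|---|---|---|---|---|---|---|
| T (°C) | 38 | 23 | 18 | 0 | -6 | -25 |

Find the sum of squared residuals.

SSE = 54

t=4: ŷ = 86 − 12·4 = 38; e = 38 − 38 = 0
t=5: ŷ = 86 − 12·5 = 26; e = 23 − 26 = -3
t=6: ŷ = 86 − 12·6 = 14; e = 18 − 14 = 4
t=7: ŷ = 86 − 12·7 = 2; e = 0 − 2 = -2
t=8: ŷ = 86 − 12·8 = -10; e = -6 − (-10) = 4
t=9: ŷ = 86 − 12·9 = -22; e = -25 − (-22) = -3
SSE = 0 + 9 + 16 + 4 + 16 + 9 = 54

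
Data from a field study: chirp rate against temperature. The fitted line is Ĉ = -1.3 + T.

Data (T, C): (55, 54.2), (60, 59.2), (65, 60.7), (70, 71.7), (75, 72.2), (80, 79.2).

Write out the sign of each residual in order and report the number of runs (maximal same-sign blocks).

T=55: Ĉ = -1.3 + 55 = 53.7; r = 54.2 − 53.7 = 0.5
T=60: Ĉ = -1.3 + 60 = 58.7; r = 59.2 − 58.7 = 0.5
T=65: Ĉ = -1.3 + 65 = 63.7; r = 60.7 − 63.7 = -3
T=70: Ĉ = -1.3 + 70 = 68.7; r = 71.7 − 68.7 = 3
T=75: Ĉ = -1.3 + 75 = 73.7; r = 72.2 − 73.7 = -1.5
T=80: Ĉ = -1.3 + 80 = 78.7; r = 79.2 − 78.7 = 0.5
Signs: + + − + − +
Runs: +×2, −×1, +×1, −×1, +×1 → 5

5 runs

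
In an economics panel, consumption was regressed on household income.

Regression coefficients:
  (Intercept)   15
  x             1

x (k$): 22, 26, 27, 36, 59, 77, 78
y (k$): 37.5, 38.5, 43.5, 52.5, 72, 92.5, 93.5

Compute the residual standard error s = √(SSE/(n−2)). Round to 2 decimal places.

x=22: ŷ = 15 + 22 = 37; e = 37.5 − 37 = 0.5
x=26: ŷ = 15 + 26 = 41; e = 38.5 − 41 = -2.5
x=27: ŷ = 15 + 27 = 42; e = 43.5 − 42 = 1.5
x=36: ŷ = 15 + 36 = 51; e = 52.5 − 51 = 1.5
x=59: ŷ = 15 + 59 = 74; e = 72 − 74 = -2
x=77: ŷ = 15 + 77 = 92; e = 92.5 − 92 = 0.5
x=78: ŷ = 15 + 78 = 93; e = 93.5 − 93 = 0.5
SSE = 0.25 + 6.25 + 2.25 + 2.25 + 4 + 0.25 + 0.25 = 15.5
s = √(15.5/5) = √3.1 ≈ 1.76

s = 1.76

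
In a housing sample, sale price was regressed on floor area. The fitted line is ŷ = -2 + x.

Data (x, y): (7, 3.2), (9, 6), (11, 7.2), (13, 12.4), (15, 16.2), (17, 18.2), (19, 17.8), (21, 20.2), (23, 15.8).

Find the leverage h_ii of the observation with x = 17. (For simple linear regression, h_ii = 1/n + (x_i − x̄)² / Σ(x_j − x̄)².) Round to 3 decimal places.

h = 0.128

x̄ = (7 + 9 + 11 + 13 + 15 + 17 + 19 + 21 + 23)/9 = 15
Σ(x − x̄)² = 64 + 36 + 16 + 4 + 0 + 4 + 16 + 36 + 64 = 240
h = 1/9 + (2)²/240 = 0.111111 + 0.0166667 = 0.128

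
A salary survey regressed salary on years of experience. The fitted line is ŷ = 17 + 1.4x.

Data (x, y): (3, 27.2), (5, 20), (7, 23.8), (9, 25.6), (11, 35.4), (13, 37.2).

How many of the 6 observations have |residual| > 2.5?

x=3: ŷ = 17 + 1.4·3 = 21.2; e = 27.2 − 21.2 = 6
x=5: ŷ = 17 + 1.4·5 = 24; e = 20 − 24 = -4
x=7: ŷ = 17 + 1.4·7 = 26.8; e = 23.8 − 26.8 = -3
x=9: ŷ = 17 + 1.4·9 = 29.6; e = 25.6 − 29.6 = -4
x=11: ŷ = 17 + 1.4·11 = 32.4; e = 35.4 − 32.4 = 3
x=13: ŷ = 17 + 1.4·13 = 35.2; e = 37.2 − 35.2 = 2
|e| > 2.5: x=3 (|e|=6), x=5 (|e|=4), x=7 (|e|=3), x=9 (|e|=4), x=11 (|e|=3) → 5

5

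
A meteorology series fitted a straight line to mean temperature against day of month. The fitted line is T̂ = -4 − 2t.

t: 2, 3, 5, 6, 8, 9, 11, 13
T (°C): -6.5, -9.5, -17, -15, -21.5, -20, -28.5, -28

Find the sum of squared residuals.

t=2: T̂ = -4 − 2·2 = -8; r = -6.5 − (-8) = 1.5
t=3: T̂ = -4 − 2·3 = -10; r = -9.5 − (-10) = 0.5
t=5: T̂ = -4 − 2·5 = -14; r = -17 − (-14) = -3
t=6: T̂ = -4 − 2·6 = -16; r = -15 − (-16) = 1
t=8: T̂ = -4 − 2·8 = -20; r = -21.5 − (-20) = -1.5
t=9: T̂ = -4 − 2·9 = -22; r = -20 − (-22) = 2
t=11: T̂ = -4 − 2·11 = -26; r = -28.5 − (-26) = -2.5
t=13: T̂ = -4 − 2·13 = -30; r = -28 − (-30) = 2
SSE = 2.25 + 0.25 + 9 + 1 + 2.25 + 4 + 6.25 + 4 = 29

SSE = 29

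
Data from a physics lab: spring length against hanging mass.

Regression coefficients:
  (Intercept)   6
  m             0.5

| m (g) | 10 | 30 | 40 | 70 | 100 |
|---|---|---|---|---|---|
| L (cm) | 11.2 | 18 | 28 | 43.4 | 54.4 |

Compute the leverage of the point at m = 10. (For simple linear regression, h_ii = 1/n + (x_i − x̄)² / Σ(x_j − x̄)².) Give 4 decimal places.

h = 0.5200

m̄ = (10 + 30 + 40 + 70 + 100)/5 = 50
Σ(m − m̄)² = 1600 + 400 + 100 + 400 + 2500 = 5000
h = 1/5 + (-40)²/5000 = 0.2 + 0.32 = 0.5200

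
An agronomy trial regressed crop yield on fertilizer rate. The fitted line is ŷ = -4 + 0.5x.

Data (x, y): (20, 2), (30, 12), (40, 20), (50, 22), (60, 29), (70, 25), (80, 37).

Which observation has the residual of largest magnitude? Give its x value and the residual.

x = 70, r = -6

x=20: ŷ = -4 + 0.5·20 = 6; r = 2 − 6 = -4
x=30: ŷ = -4 + 0.5·30 = 11; r = 12 − 11 = 1
x=40: ŷ = -4 + 0.5·40 = 16; r = 20 − 16 = 4
x=50: ŷ = -4 + 0.5·50 = 21; r = 22 − 21 = 1
x=60: ŷ = -4 + 0.5·60 = 26; r = 29 − 26 = 3
x=70: ŷ = -4 + 0.5·70 = 31; r = 25 − 31 = -6
x=80: ŷ = -4 + 0.5·80 = 36; r = 37 − 36 = 1
Largest |r| is 6 at x = 70, residual -6.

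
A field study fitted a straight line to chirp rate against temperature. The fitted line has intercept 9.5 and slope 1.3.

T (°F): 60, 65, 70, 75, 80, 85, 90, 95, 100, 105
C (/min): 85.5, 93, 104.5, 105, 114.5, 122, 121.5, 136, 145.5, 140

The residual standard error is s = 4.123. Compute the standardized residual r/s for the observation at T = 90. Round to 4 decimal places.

Ĉ = 9.5 + 1.3·90 = 126.5
r = 121.5 − 126.5 = -5
r/s = -5 / 4.123 = -1.2127

-1.2127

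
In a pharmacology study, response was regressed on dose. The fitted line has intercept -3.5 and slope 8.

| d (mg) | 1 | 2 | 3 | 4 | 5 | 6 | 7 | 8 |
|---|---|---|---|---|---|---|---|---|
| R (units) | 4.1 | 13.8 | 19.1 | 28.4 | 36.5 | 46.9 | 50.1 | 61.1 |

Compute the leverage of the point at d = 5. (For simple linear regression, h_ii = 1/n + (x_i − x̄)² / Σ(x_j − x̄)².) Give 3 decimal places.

d̄ = (1 + 2 + 3 + 4 + 5 + 6 + 7 + 8)/8 = 4.5
Σ(d − d̄)² = 12.25 + 6.25 + 2.25 + 0.25 + 0.25 + 2.25 + 6.25 + 12.25 = 42
h = 1/8 + (0.5)²/42 = 0.125 + 0.00595238 = 0.131

h = 0.131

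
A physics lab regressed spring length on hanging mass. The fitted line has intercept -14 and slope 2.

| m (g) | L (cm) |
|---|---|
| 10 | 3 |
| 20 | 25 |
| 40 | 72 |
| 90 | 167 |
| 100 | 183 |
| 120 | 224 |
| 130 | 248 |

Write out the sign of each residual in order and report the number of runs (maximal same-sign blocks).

m=10: ŷ = -14 + 2·10 = 6; r = 3 − 6 = -3
m=20: ŷ = -14 + 2·20 = 26; r = 25 − 26 = -1
m=40: ŷ = -14 + 2·40 = 66; r = 72 − 66 = 6
m=90: ŷ = -14 + 2·90 = 166; r = 167 − 166 = 1
m=100: ŷ = -14 + 2·100 = 186; r = 183 − 186 = -3
m=120: ŷ = -14 + 2·120 = 226; r = 224 − 226 = -2
m=130: ŷ = -14 + 2·130 = 246; r = 248 − 246 = 2
Signs: − − + + − − +
Runs: −×2, +×2, −×2, +×1 → 4

4 runs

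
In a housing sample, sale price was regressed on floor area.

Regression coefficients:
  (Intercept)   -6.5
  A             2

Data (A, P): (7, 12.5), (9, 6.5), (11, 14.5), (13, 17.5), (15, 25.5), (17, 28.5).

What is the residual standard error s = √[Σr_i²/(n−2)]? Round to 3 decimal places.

s = 3.873

A=7: P̂ = -6.5 + 2·7 = 7.5; r = 12.5 − 7.5 = 5
A=9: P̂ = -6.5 + 2·9 = 11.5; r = 6.5 − 11.5 = -5
A=11: P̂ = -6.5 + 2·11 = 15.5; r = 14.5 − 15.5 = -1
A=13: P̂ = -6.5 + 2·13 = 19.5; r = 17.5 − 19.5 = -2
A=15: P̂ = -6.5 + 2·15 = 23.5; r = 25.5 − 23.5 = 2
A=17: P̂ = -6.5 + 2·17 = 27.5; r = 28.5 − 27.5 = 1
SSE = 25 + 25 + 1 + 4 + 4 + 1 = 60
s = √(60/4) = √15 ≈ 3.873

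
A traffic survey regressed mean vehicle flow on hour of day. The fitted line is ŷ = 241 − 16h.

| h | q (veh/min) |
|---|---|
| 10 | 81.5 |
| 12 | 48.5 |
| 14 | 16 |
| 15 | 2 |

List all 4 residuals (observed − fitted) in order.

h=10: ŷ = 241 − 16·10 = 81; e = 81.5 − 81 = 0.5
h=12: ŷ = 241 − 16·12 = 49; e = 48.5 − 49 = -0.5
h=14: ŷ = 241 − 16·14 = 17; e = 16 − 17 = -1
h=15: ŷ = 241 − 16·15 = 1; e = 2 − 1 = 1

0.5, -0.5, -1, 1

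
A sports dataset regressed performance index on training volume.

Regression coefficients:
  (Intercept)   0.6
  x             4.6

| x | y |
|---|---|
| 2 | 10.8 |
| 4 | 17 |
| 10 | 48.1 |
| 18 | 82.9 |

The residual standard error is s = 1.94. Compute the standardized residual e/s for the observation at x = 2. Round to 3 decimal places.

0.515

ŷ = 0.6 + 4.6·2 = 9.8
e = 10.8 − 9.8 = 1
e/s = 1 / 1.94 = 0.515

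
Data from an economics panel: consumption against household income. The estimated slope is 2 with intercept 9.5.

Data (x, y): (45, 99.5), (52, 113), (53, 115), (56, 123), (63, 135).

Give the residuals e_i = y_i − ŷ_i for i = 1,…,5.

0, -0.5, -0.5, 1.5, -0.5

x=45: ŷ = 9.5 + 2·45 = 99.5; e = 99.5 − 99.5 = 0
x=52: ŷ = 9.5 + 2·52 = 113.5; e = 113 − 113.5 = -0.5
x=53: ŷ = 9.5 + 2·53 = 115.5; e = 115 − 115.5 = -0.5
x=56: ŷ = 9.5 + 2·56 = 121.5; e = 123 − 121.5 = 1.5
x=63: ŷ = 9.5 + 2·63 = 135.5; e = 135 − 135.5 = -0.5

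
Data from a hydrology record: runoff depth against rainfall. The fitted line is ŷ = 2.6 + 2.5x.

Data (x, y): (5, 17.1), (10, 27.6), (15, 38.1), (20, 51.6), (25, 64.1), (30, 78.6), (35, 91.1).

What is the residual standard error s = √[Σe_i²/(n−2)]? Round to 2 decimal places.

x=5: ŷ = 2.6 + 2.5·5 = 15.1; e = 17.1 − 15.1 = 2
x=10: ŷ = 2.6 + 2.5·10 = 27.6; e = 27.6 − 27.6 = 0
x=15: ŷ = 2.6 + 2.5·15 = 40.1; e = 38.1 − 40.1 = -2
x=20: ŷ = 2.6 + 2.5·20 = 52.6; e = 51.6 − 52.6 = -1
x=25: ŷ = 2.6 + 2.5·25 = 65.1; e = 64.1 − 65.1 = -1
x=30: ŷ = 2.6 + 2.5·30 = 77.6; e = 78.6 − 77.6 = 1
x=35: ŷ = 2.6 + 2.5·35 = 90.1; e = 91.1 − 90.1 = 1
SSE = 4 + 0 + 4 + 1 + 1 + 1 + 1 = 12
s = √(12/5) = √2.4 ≈ 1.55

s = 1.55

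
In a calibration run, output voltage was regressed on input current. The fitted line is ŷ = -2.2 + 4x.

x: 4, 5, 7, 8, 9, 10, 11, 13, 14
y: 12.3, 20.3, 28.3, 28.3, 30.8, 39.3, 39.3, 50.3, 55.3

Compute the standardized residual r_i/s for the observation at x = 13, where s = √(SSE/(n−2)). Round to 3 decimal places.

x=4: ŷ = -2.2 + 4·4 = 13.8; r = 12.3 − 13.8 = -1.5
x=5: ŷ = -2.2 + 4·5 = 17.8; r = 20.3 − 17.8 = 2.5
x=7: ŷ = -2.2 + 4·7 = 25.8; r = 28.3 − 25.8 = 2.5
x=8: ŷ = -2.2 + 4·8 = 29.8; r = 28.3 − 29.8 = -1.5
x=9: ŷ = -2.2 + 4·9 = 33.8; r = 30.8 − 33.8 = -3
x=10: ŷ = -2.2 + 4·10 = 37.8; r = 39.3 − 37.8 = 1.5
x=11: ŷ = -2.2 + 4·11 = 41.8; r = 39.3 − 41.8 = -2.5
x=13: ŷ = -2.2 + 4·13 = 49.8; r = 50.3 − 49.8 = 0.5
x=14: ŷ = -2.2 + 4·14 = 53.8; r = 55.3 − 53.8 = 1.5
SSE = 2.25 + 6.25 + 6.25 + 2.25 + 9 + 2.25 + 6.25 + 0.25 + 2.25 = 37
s = √(37/7) = 2.29907
r/s = 0.5 / 2.29907 = 0.217

0.217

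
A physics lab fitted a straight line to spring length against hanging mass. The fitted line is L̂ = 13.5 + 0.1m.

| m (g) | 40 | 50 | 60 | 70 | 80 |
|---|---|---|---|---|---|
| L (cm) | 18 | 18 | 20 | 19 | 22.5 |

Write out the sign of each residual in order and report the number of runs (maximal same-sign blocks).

m=40: L̂ = 13.5 + 0.1·40 = 17.5; e = 18 − 17.5 = 0.5
m=50: L̂ = 13.5 + 0.1·50 = 18.5; e = 18 − 18.5 = -0.5
m=60: L̂ = 13.5 + 0.1·60 = 19.5; e = 20 − 19.5 = 0.5
m=70: L̂ = 13.5 + 0.1·70 = 20.5; e = 19 − 20.5 = -1.5
m=80: L̂ = 13.5 + 0.1·80 = 21.5; e = 22.5 − 21.5 = 1
Signs: + − + − +
Runs: +×1, −×1, +×1, −×1, +×1 → 5

5 runs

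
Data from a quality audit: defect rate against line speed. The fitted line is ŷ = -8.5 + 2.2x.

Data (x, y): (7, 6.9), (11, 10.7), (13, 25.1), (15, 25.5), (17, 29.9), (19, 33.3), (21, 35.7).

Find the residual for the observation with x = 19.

r = 0

ŷ = -8.5 + 2.2·19 = 33.3
r = 33.3 − 33.3 = 0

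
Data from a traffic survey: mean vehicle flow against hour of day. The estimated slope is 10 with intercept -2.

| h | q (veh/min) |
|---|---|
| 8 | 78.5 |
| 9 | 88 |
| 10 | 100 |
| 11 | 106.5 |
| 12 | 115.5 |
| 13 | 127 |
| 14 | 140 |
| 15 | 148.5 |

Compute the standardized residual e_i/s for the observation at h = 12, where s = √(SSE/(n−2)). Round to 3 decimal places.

-1.443

h=8: q̂ = -2 + 10·8 = 78; e = 78.5 − 78 = 0.5
h=9: q̂ = -2 + 10·9 = 88; e = 88 − 88 = 0
h=10: q̂ = -2 + 10·10 = 98; e = 100 − 98 = 2
h=11: q̂ = -2 + 10·11 = 108; e = 106.5 − 108 = -1.5
h=12: q̂ = -2 + 10·12 = 118; e = 115.5 − 118 = -2.5
h=13: q̂ = -2 + 10·13 = 128; e = 127 − 128 = -1
h=14: q̂ = -2 + 10·14 = 138; e = 140 − 138 = 2
h=15: q̂ = -2 + 10·15 = 148; e = 148.5 − 148 = 0.5
SSE = 0.25 + 0 + 4 + 2.25 + 6.25 + 1 + 4 + 0.25 = 18
s = √(18/6) = 1.73205
e/s = -2.5 / 1.73205 = -1.443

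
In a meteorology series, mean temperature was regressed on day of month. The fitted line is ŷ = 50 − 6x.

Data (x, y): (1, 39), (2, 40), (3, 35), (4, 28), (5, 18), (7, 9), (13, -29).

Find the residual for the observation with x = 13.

ŷ = 50 − 6·13 = -28
r = -29 − (-28) = -1

r = -1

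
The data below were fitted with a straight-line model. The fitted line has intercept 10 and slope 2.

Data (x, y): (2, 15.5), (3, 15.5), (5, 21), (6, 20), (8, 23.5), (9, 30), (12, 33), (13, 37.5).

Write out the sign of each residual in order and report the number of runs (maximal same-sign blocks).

x=2: ŷ = 10 + 2·2 = 14; r = 15.5 − 14 = 1.5
x=3: ŷ = 10 + 2·3 = 16; r = 15.5 − 16 = -0.5
x=5: ŷ = 10 + 2·5 = 20; r = 21 − 20 = 1
x=6: ŷ = 10 + 2·6 = 22; r = 20 − 22 = -2
x=8: ŷ = 10 + 2·8 = 26; r = 23.5 − 26 = -2.5
x=9: ŷ = 10 + 2·9 = 28; r = 30 − 28 = 2
x=12: ŷ = 10 + 2·12 = 34; r = 33 − 34 = -1
x=13: ŷ = 10 + 2·13 = 36; r = 37.5 − 36 = 1.5
Signs: + − + − − + − +
Runs: +×1, −×1, +×1, −×2, +×1, −×1, +×1 → 7

7 runs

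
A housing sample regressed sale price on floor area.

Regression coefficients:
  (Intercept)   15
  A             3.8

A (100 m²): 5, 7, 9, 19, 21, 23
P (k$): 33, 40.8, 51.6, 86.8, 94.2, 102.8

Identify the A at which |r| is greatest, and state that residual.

A = 9, r = 2.4

A=5: P̂ = 15 + 3.8·5 = 34; r = 33 − 34 = -1
A=7: P̂ = 15 + 3.8·7 = 41.6; r = 40.8 − 41.6 = -0.8
A=9: P̂ = 15 + 3.8·9 = 49.2; r = 51.6 − 49.2 = 2.4
A=19: P̂ = 15 + 3.8·19 = 87.2; r = 86.8 − 87.2 = -0.4
A=21: P̂ = 15 + 3.8·21 = 94.8; r = 94.2 − 94.8 = -0.6
A=23: P̂ = 15 + 3.8·23 = 102.4; r = 102.8 − 102.4 = 0.4
Largest |r| is 2.4 at A = 9, residual 2.4.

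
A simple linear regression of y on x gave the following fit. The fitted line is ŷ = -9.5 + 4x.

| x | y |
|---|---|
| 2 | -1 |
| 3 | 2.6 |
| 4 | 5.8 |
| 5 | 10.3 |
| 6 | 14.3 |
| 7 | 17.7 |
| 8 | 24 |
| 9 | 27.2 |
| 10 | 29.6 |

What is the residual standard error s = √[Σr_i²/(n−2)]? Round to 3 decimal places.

s = 0.847

x=2: ŷ = -9.5 + 4·2 = -1.5; r = -1 − (-1.5) = 0.5
x=3: ŷ = -9.5 + 4·3 = 2.5; r = 2.6 − 2.5 = 0.1
x=4: ŷ = -9.5 + 4·4 = 6.5; r = 5.8 − 6.5 = -0.7
x=5: ŷ = -9.5 + 4·5 = 10.5; r = 10.3 − 10.5 = -0.2
x=6: ŷ = -9.5 + 4·6 = 14.5; r = 14.3 − 14.5 = -0.2
x=7: ŷ = -9.5 + 4·7 = 18.5; r = 17.7 − 18.5 = -0.8
x=8: ŷ = -9.5 + 4·8 = 22.5; r = 24 − 22.5 = 1.5
x=9: ŷ = -9.5 + 4·9 = 26.5; r = 27.2 − 26.5 = 0.7
x=10: ŷ = -9.5 + 4·10 = 30.5; r = 29.6 − 30.5 = -0.9
SSE = 0.25 + 0.01 + 0.49 + 0.04 + 0.04 + 0.64 + 2.25 + 0.49 + 0.81 = 5.02
s = √(5.02/7) = √0.717143 ≈ 0.847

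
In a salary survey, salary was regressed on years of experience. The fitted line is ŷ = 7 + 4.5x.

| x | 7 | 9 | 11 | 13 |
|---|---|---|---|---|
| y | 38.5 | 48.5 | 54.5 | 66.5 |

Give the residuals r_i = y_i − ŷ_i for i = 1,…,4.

x=7: ŷ = 7 + 4.5·7 = 38.5; r = 38.5 − 38.5 = 0
x=9: ŷ = 7 + 4.5·9 = 47.5; r = 48.5 − 47.5 = 1
x=11: ŷ = 7 + 4.5·11 = 56.5; r = 54.5 − 56.5 = -2
x=13: ŷ = 7 + 4.5·13 = 65.5; r = 66.5 − 65.5 = 1

0, 1, -2, 1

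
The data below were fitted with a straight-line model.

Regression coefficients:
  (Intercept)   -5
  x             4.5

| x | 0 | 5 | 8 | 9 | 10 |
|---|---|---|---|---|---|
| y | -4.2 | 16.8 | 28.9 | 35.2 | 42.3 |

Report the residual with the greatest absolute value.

e = 2.3

x=0: ŷ = -5 + 4.5·0 = -5; e = -4.2 − (-5) = 0.8
x=5: ŷ = -5 + 4.5·5 = 17.5; e = 16.8 − 17.5 = -0.7
x=8: ŷ = -5 + 4.5·8 = 31; e = 28.9 − 31 = -2.1
x=9: ŷ = -5 + 4.5·9 = 35.5; e = 35.2 − 35.5 = -0.3
x=10: ŷ = -5 + 4.5·10 = 40; e = 42.3 − 40 = 2.3
Largest |e| is 2.3 at x = 10, residual 2.3.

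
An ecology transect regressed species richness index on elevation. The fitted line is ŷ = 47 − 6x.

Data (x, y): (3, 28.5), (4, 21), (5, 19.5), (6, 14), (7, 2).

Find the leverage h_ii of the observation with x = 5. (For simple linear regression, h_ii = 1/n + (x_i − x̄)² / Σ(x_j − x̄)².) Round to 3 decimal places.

x̄ = (3 + 4 + 5 + 6 + 7)/5 = 5
Σ(x − x̄)² = 4 + 1 + 0 + 1 + 4 = 10
h = 1/5 + (0)²/10 = 0.2 + 0 = 0.200

h = 0.200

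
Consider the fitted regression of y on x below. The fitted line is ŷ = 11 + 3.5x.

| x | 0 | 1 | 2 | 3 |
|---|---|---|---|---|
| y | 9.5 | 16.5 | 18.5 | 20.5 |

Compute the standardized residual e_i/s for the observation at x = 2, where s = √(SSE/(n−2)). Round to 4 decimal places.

0.2582

x=0: ŷ = 11 + 3.5·0 = 11; e = 9.5 − 11 = -1.5
x=1: ŷ = 11 + 3.5·1 = 14.5; e = 16.5 − 14.5 = 2
x=2: ŷ = 11 + 3.5·2 = 18; e = 18.5 − 18 = 0.5
x=3: ŷ = 11 + 3.5·3 = 21.5; e = 20.5 − 21.5 = -1
SSE = 2.25 + 4 + 0.25 + 1 = 7.5
s = √(7.5/2) = 1.93649
e/s = 0.5 / 1.93649 = 0.2582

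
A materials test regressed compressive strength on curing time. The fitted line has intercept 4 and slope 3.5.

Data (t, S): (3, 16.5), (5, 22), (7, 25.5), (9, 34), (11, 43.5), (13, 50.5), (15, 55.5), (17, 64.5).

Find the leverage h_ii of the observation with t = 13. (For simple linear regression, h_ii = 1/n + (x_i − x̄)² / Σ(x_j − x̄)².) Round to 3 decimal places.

h = 0.179

t̄ = (3 + 5 + 7 + 9 + 11 + 13 + 15 + 17)/8 = 10
Σ(t − t̄)² = 49 + 25 + 9 + 1 + 1 + 9 + 25 + 49 = 168
h = 1/8 + (3)²/168 = 0.125 + 0.0535714 = 0.179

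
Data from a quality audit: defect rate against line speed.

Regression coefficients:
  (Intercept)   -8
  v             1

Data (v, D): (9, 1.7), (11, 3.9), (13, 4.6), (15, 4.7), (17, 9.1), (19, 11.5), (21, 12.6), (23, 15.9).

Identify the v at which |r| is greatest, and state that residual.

v = 15, r = -2.3

v=9: ŷ = -8 + 9 = 1; r = 1.7 − 1 = 0.7
v=11: ŷ = -8 + 11 = 3; r = 3.9 − 3 = 0.9
v=13: ŷ = -8 + 13 = 5; r = 4.6 − 5 = -0.4
v=15: ŷ = -8 + 15 = 7; r = 4.7 − 7 = -2.3
v=17: ŷ = -8 + 17 = 9; r = 9.1 − 9 = 0.1
v=19: ŷ = -8 + 19 = 11; r = 11.5 − 11 = 0.5
v=21: ŷ = -8 + 21 = 13; r = 12.6 − 13 = -0.4
v=23: ŷ = -8 + 23 = 15; r = 15.9 − 15 = 0.9
Largest |r| is 2.3 at v = 15, residual -2.3.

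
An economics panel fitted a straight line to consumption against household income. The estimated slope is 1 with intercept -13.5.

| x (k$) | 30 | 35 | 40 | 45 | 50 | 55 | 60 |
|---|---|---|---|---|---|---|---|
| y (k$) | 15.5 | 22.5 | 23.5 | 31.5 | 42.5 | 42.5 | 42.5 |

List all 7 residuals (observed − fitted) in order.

x=30: ŷ = -13.5 + 30 = 16.5; e = 15.5 − 16.5 = -1
x=35: ŷ = -13.5 + 35 = 21.5; e = 22.5 − 21.5 = 1
x=40: ŷ = -13.5 + 40 = 26.5; e = 23.5 − 26.5 = -3
x=45: ŷ = -13.5 + 45 = 31.5; e = 31.5 − 31.5 = 0
x=50: ŷ = -13.5 + 50 = 36.5; e = 42.5 − 36.5 = 6
x=55: ŷ = -13.5 + 55 = 41.5; e = 42.5 − 41.5 = 1
x=60: ŷ = -13.5 + 60 = 46.5; e = 42.5 − 46.5 = -4

-1, 1, -3, 0, 6, 1, -4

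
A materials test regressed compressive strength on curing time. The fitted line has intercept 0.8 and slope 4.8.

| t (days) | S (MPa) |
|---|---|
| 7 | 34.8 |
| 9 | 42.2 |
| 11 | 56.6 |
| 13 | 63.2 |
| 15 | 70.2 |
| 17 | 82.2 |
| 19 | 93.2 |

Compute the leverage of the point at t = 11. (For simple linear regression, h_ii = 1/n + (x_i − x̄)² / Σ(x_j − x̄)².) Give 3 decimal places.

h = 0.179

t̄ = (7 + 9 + 11 + 13 + 15 + 17 + 19)/7 = 13
Σ(t − t̄)² = 36 + 16 + 4 + 0 + 4 + 16 + 36 = 112
h = 1/7 + (-2)²/112 = 0.142857 + 0.0357143 = 0.179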